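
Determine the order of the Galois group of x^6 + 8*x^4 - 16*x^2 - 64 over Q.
12

The degree of the splitting field over Q equals the order of the Galois group, so first determine the group. The polynomial f is an irreducible sextic over Q, so G = Gal(f/Q) is one of the 16 transitive subgroups 6T1, ..., 6T16 of S_6. The discriminant of f is 164995463643136 = 12845056^2, a perfect square, so G is contained in A_6. The transitive groups of degree 6 contained in A_6 are: A_4 (6T4, order 12), S_4 (6T7, order 24), (C_3 x C_3) : C_4 (6T10, order 36), PSL(2,5) (6T12, order 60), A_6 (6T15, order 360). By Dedekind's theorem, for a prime p not dividing disc(f) the degrees of the irreducible factors of f mod p form the cycle type of an element of G. Factoring f modulo the 33 such primes p <= 149 (skipping 2, 7, which divide the discriminant), each new pattern first appears at: mod 3: f = (x^3 + x^2 + 2)(x^3 + 2x^2 + 1), pattern 3+3; mod 13: f = (x + 4)(x + 9)(x^2 + 5)(x^2 + 6), pattern 2+2+1+1. No other pattern occurs in this range, so the set of observed cycle types is {3+3, 2+2+1+1}. The candidates containing elements of all these cycle types are A_4 (6T4) of order 12, S_4 (6T7) of order 24, (C_3 x C_3) : C_4 (6T10) of order 36, PSL(2,5) (6T12) of order 60, A_6 (6T15) of order 360; the others are excluded. The observed types are precisely the cycle types that occur in A_4 (6T4) (apart from the identity). Each of the other remaining candidates has further cycle types, and by the Chebotarev density theorem the matching factorization patterns would occur for a proportion of primes equal to their share of the group: S_4 (6T7) additionally contains elements of type 4+2 (6 of its 24 elements, about 25% of primes); (C_3 x C_3) : C_4 (6T10) additionally contains elements of type 4+2, 3+1+1+1 (22 of its 36 elements, about 61% of primes); PSL(2,5) (6T12) additionally contains elements of type 5+1 (24 of its 60 elements, about 40% of primes); A_6 (6T15) additionally contains elements of type 5+1, 4+2, 3+1+1+1 (274 of its 360 elements, about 76% of primes). None of the 33 primes tested shows any such pattern (for each of these groups the chance of that is below 10^-4), which rules them out. Hence G = A_4 (6T4), of order 12. The Galois group A_4 (6T4) has order 12, so the splitting field has degree 12 over Q.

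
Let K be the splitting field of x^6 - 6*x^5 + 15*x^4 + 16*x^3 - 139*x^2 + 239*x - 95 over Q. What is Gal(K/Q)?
S_6

The polynomial f is an irreducible sextic over Q, so G = Gal(f/Q) is one of the 16 transitive subgroups 6T1, ..., 6T16 of S_6. The discriminant of f is 1819237778456309, which is not a perfect square, so G is not contained in A_6. The transitive groups of degree 6 not contained in A_6 are: C_6 (6T1, order 6), S_3 (6T2, order 6), D_6 (6T3, order 12), C_3 x S_3 (6T5, order 18), A_4 x C_2 (6T6, order 24), S_4 (6T8, order 24), S_3 x S_3 (6T9, order 36), S_4 x C_2 (6T11, order 48), (S_3 x S_3) : C_2 (6T13, order 72), PGL(2,5) (6T14, order 120), S_6 (6T16, order 720). By Dedekind's theorem, for a prime p not dividing disc(f) the degrees of the irreducible factors of f mod p form the cycle type of an element of G. Factoring f modulo the 4 such primes p <= 7, each new pattern first appears at: mod 2: f = (x^6 + x^4 + x^2 + x + 1), pattern 6; mod 5: f = (x)(x^5 + 4x^4 + x^2 + x + 4), pattern 5+1; mod 7: f = (x^2 + 3x + 6)(x^4 + 5x^3 + x^2 + 4x + 4), pattern 4+2. No other pattern occurs in this range, so the set of observed cycle types is {6, 5+1, 4+2}. Among the candidates above, the only group containing elements of all these cycle types is S_6 (6T16); every other candidate lacks at least one of them. Hence G = S_6 (6T16), of order 720.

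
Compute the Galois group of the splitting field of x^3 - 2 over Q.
S_3, the symmetric group on 3 letters

The polynomial is an irreducible cubic over Q and its discriminant is -108, which is not a perfect square. For an irreducible cubic, a non-square discriminant gives Galois group S_3.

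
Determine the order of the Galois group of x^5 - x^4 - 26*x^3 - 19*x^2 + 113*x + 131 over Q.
The degree of the splitting field over Q equals the order of the Galois group, so first determine the group. The polynomial f is an irreducible quintic over Q, so G = Gal(f/Q) is a transitive subgroup of S_5: one of C_5 (5T1, order 5), D_5 (5T2, order 10), F_20 (5T3, order 20), A_5 (5T4, order 60) or S_5 (5T5, order 120). The discriminant of f is 14320669561 = 119669^2, a perfect square, so G is contained in A_5. The transitive groups of degree 5 contained in A_5 are: C_5 (5T1, order 5), D_5 (5T2, order 10), A_5 (5T4, order 60). By Dedekind's theorem, for a prime p not dividing disc(f) the degrees of the irreducible factors of f mod p form the cycle type of an element of G. Factoring f modulo the 14 such primes p <= 59 (skipping 11, 23, 43, which divide the discriminant), each new pattern first appears at: mod 2: f = (x^5 + x^4 + x^2 + x + 1), pattern 5. No other pattern occurs in this range, so the set of observed cycle types is {5}. The candidates containing elements of all these cycle types are C_5 (5T1) of order 5, D_5 (5T2) of order 10, A_5 (5T4) of order 60; the others are excluded. The observed types are precisely the cycle types that occur in C_5 (5T1) (apart from the identity). Each of the other remaining candidates has further cycle types, and by the Chebotarev density theorem the matching factorization patterns would occur for a proportion of primes equal to their share of the group: D_5 (5T2) additionally contains elements of type 2+2+1 (5 of its 10 elements, about 50% of primes); A_5 (5T4) additionally contains elements of type 3+1+1, 2+2+1 (35 of its 60 elements, about 58% of primes). None of the 14 primes tested shows any such pattern (for each of these groups the chance of that is below 10^-4), which rules them out. Hence G = C_5 (5T1), of order 5. The Galois group C_5 (5T1) has order 5, so the splitting field has degree 5 over Q.

5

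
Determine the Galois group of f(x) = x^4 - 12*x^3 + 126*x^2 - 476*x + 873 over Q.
A_4 (order 12)

The polynomial is an irreducible quartic over Q and its discriminant is 86973087744 = 294912^2, a perfect square, so the Galois group is contained in A_4. The resolvent cubic y^3 - 126*y^2 + 2220*y + 87704 is irreducible over Q. An irreducible resolvent with square discriminant gives A_4.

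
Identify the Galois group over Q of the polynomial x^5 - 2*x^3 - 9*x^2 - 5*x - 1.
The polynomial f is an irreducible quintic over Q, so G = Gal(f/Q) is a transitive subgroup of S_5: one of C_5 (5T1, order 5), D_5 (5T2, order 10), F_20 (5T3, order 20), A_5 (5T4, order 60) or S_5 (5T5, order 120). The discriminant of f is 734464, which is not a perfect square, so G is not contained in A_5. The transitive groups of degree 5 not contained in A_5 are: F_20 (5T3, order 20), S_5 (5T5, order 120). By Dedekind's theorem, for a prime p not dividing disc(f) the degrees of the irreducible factors of f mod p form the cycle type of an element of G. Factoring f modulo the 3 such primes p <= 7 (skipping 2, which divides the discriminant), each new pattern first appears at: mod 3: f = (x^5 + x^3 + x + 2), pattern 5; mod 7: f = (x^2 + 4x + 1)(x^3 + 3x^2 + 6x + 6), pattern 3+2. No other pattern occurs in this range, so the set of observed cycle types is {5, 3+2}. Among the candidates above, the only group containing elements of all these cycle types is S_5 (5T5) — F_20 (5T3) lacks at least one of them. Hence G = S_5 (5T5), of order 120.

5T5: S_5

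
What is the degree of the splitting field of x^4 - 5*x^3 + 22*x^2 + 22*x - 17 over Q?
24

The degree of the splitting field over Q equals the order of the Galois group, so first determine the group. The polynomial is an irreducible quartic over Q and its discriminant is -156229867, which is not a perfect square, so the Galois group is not contained in A_4. The resolvent cubic y^3 - 22*y^2 - 42*y - 1555 is irreducible over Q. An irreducible resolvent with non-square discriminant gives S_4. The Galois group S_4 (4T5) has order 24, so the splitting field has degree 24 over Q.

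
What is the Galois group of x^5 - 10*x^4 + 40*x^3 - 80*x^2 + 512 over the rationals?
D_5 (also written D5)

The polynomial f is an irreducible quintic over Q, so G = Gal(f/Q) is a transitive subgroup of S_5: one of C_5 (5T1, order 5), D_5 (5T2, order 10), F_20 (5T3, order 20), A_5 (5T4, order 60) or S_5 (5T5, order 120). The discriminant of f is 67108864000000 = 8192000^2, a perfect square, so G is contained in A_5. The transitive groups of degree 5 contained in A_5 are: C_5 (5T1, order 5), D_5 (5T2, order 10), A_5 (5T4, order 60). By Dedekind's theorem, for a prime p not dividing disc(f) the degrees of the irreducible factors of f mod p form the cycle type of an element of G. Factoring f modulo the 23 such primes p <= 97 (skipping 2, 5, which divide the discriminant), each new pattern first appears at: mod 3: f = (x + 1)(x^2 + 1)(x^2 + x + 2), pattern 2+2+1; mod 7: f = (x^5 + 4x^4 + 5x^3 + 4x^2 + 1), pattern 5. No other pattern occurs in this range, so the set of observed cycle types is {2+2+1, 5}. The candidates containing elements of all these cycle types are D_5 (5T2) of order 10, A_5 (5T4) of order 60; the others are excluded. The observed types are precisely the cycle types that occur in D_5 (5T2) (apart from the identity). Each of the other remaining candidates has further cycle types, and by the Chebotarev density theorem the matching factorization patterns would occur for a proportion of primes equal to their share of the group: A_5 (5T4) additionally contains elements of type 3+1+1 (20 of its 60 elements, about 33% of primes). None of the 23 primes tested shows any such pattern (for each of these groups the chance of that is below 10^-4), which rules them out. Hence G = D_5 (5T2), of order 10.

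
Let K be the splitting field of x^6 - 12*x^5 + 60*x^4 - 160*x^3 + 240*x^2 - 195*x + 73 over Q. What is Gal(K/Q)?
6T13: (S_3 x S_3) : C_2

The polynomial f is an irreducible sextic over Q, so G = Gal(f/Q) is one of the 16 transitive subgroups 6T1, ..., 6T16 of S_6. The discriminant of f is -9059283, which is not a perfect square, so G is not contained in A_6. The transitive groups of degree 6 not contained in A_6 are: C_6 (6T1, order 6), S_3 (6T2, order 6), D_6 (6T3, order 12), C_3 x S_3 (6T5, order 18), A_4 x C_2 (6T6, order 24), S_4 (6T8, order 24), S_3 x S_3 (6T9, order 36), S_4 x C_2 (6T11, order 48), (S_3 x S_3) : C_2 (6T13, order 72), PGL(2,5) (6T14, order 120), S_6 (6T16, order 720). By Dedekind's theorem, for a prime p not dividing disc(f) the degrees of the irreducible factors of f mod p form the cycle type of an element of G. Factoring f modulo the 28 such primes p <= 127 (skipping 3, 17, 43, which divide the discriminant), each new pattern first appears at: mod 2: f = (x^6 + x + 1), pattern 6; mod 7: f = (x + 6)(x^2 + 2)(x^3 + 3x^2 + 5x + 2), pattern 3+2+1; mod 11: f = (x^2 + 5x + 10)(x^4 + 5x^3 + 3x^2 + 6x + 4), pattern 4+2; mod 13: f = (x + 1)(x + 6)(x^2 + 8x + 9)(x^2 + 12x + 4), pattern 2+2+1+1; mod 61: f = (x + 38)(x + 49)(x + 55)(x + 57)(x^2 + 33x + 41), pattern 2+1+1+1+1; mod 97: f = (x + 46)(x + 83)(x + 85)(x^3 + 65x^2 + 79x + 25), pattern 3+1+1+1; mod 113: f = (x^2 + 45x + 91)(x^2 + 64x + 86)(x^2 + 105x + 22), pattern 2+2+2; mod 127: f = (x^3 + 33x^2 + 89x + 45)(x^3 + 82x^2 + 59x + 75), pattern 3+3. No other pattern occurs in this range, so the set of observed cycle types is {6, 3+2+1, 4+2, 2+2+1+1, 2+1+1+1+1, 3+1+1+1, 2+2+2, 3+3}. The candidates containing elements of all these cycle types are (S_3 x S_3) : C_2 (6T13) of order 72, S_6 (6T16) of order 720; the others are excluded. The observed types are precisely the cycle types that occur in (S_3 x S_3) : C_2 (6T13) (apart from the identity). Each of the other remaining candidates has further cycle types, and by the Chebotarev density theorem the matching factorization patterns would occur for a proportion of primes equal to their share of the group: S_6 (6T16) additionally contains elements of type 5+1, 4+1+1 (234 of its 720 elements, about 32% of primes). None of the 28 primes tested shows any such pattern (for each of these groups the chance of that is below 10^-4), which rules them out. Hence G = (S_3 x S_3) : C_2 (6T13), of order 72.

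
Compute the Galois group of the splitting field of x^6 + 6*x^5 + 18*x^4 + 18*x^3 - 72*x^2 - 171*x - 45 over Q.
The polynomial f is an irreducible sextic over Q, so G = Gal(f/Q) is one of the 16 transitive subgroups 6T1, ..., 6T16 of S_6. The discriminant of f is 778002905803725, which is not a perfect square, so G is not contained in A_6. The transitive groups of degree 6 not contained in A_6 are: C_6 (6T1, order 6), S_3 (6T2, order 6), D_6 (6T3, order 12), C_3 x S_3 (6T5, order 18), A_4 x C_2 (6T6, order 24), S_4 (6T8, order 24), S_3 x S_3 (6T9, order 36), S_4 x C_2 (6T11, order 48), (S_3 x S_3) : C_2 (6T13, order 72), PGL(2,5) (6T14, order 120), S_6 (6T16, order 720). By Dedekind's theorem, for a prime p not dividing disc(f) the degrees of the irreducible factors of f mod p form the cycle type of an element of G. Factoring f modulo the 15 such primes p <= 67 (skipping 3, 5, 7, 29, which divide the discriminant), each new pattern first appears at: mod 2: f = (x^6 + x + 1), pattern 6; mod 13: f = (x + 8)(x + 10)(x + 11)(x^3 + 3x^2 + 4x + 8), pattern 3+1+1+1; mod 19: f = (x^2 + 10x + 3)(x^2 + 17x + 6)(x^2 + 17x + 7), pattern 2+2+2; mod 23: f = (x + 12)(x + 14)(x^2 + 12x + 14)(x^2 + 14x + 4), pattern 2+2+1+1; mod 67: f = (x^3 + 3x^2 + 16x + 7)(x^3 + 3x^2 + 60x + 51), pattern 3+3. No other pattern occurs in this range, so the set of observed cycle types is {6, 3+1+1+1, 2+2+2, 2+2+1+1, 3+3}. The candidates containing elements of all these cycle types are S_3 x S_3 (6T9) of order 36, (S_3 x S_3) : C_2 (6T13) of order 72, S_6 (6T16) of order 720; the others are excluded. The observed types are precisely the cycle types that occur in S_3 x S_3 (6T9) (apart from the identity). Each of the other remaining candidates has further cycle types, and by the Chebotarev density theorem the matching factorization patterns would occur for a proportion of primes equal to their share of the group: (S_3 x S_3) : C_2 (6T13) additionally contains elements of type 4+2, 3+2+1, 2+1+1+1+1 (36 of its 72 elements, about 50% of primes); S_6 (6T16) additionally contains elements of type 5+1, 4+2, 4+1+1, 3+2+1, 2+1+1+1+1 (459 of its 720 elements, about 64% of primes). None of the 15 primes tested shows any such pattern (for each of these groups the chance of that is below 10^-4), which rules them out. Hence G = S_3 x S_3 (6T9), of order 36.

6T9: S_3 x S_3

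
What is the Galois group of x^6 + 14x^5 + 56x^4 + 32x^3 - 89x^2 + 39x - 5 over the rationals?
The polynomial f is an irreducible sextic over Q, so G = Gal(f/Q) is one of the 16 transitive subgroups 6T1, ..., 6T16 of S_6. The discriminant of f is 30991489 = 5567^2, a perfect square, so G is contained in A_6. The transitive groups of degree 6 contained in A_6 are: A_4 (6T4, order 12), S_4 (6T7, order 24), (C_3 x C_3) : C_4 (6T10, order 36), PSL(2,5) (6T12, order 60), A_6 (6T15, order 360). By Dedekind's theorem, for a prime p not dividing disc(f) the degrees of the irreducible factors of f mod p form the cycle type of an element of G. Factoring f modulo the 21 such primes p <= 79 (skipping 19, which divides the discriminant), each new pattern first appears at: mod 2: f = (x + 1)(x^5 + x^4 + x^3 + x^2 + 1), pattern 5+1; mod 7: f = (x^3 + 2x^2 + 1)(x^3 + 5x^2 + 4x + 2), pattern 3+3; mod 61: f = (x + 1)(x + 2)(x^2 + 34x + 39)(x^2 + 38x + 32), pattern 2+2+1+1. No other pattern occurs in this range, so the set of observed cycle types is {5+1, 3+3, 2+2+1+1}. The candidates containing elements of all these cycle types are PSL(2,5) (6T12) of order 60, A_6 (6T15) of order 360; the others are excluded. The observed types are precisely the cycle types that occur in PSL(2,5) (6T12) (apart from the identity). Each of the other remaining candidates has further cycle types, and by the Chebotarev density theorem the matching factorization patterns would occur for a proportion of primes equal to their share of the group: A_6 (6T15) additionally contains elements of type 4+2, 3+1+1+1 (130 of its 360 elements, about 36% of primes). None of the 21 primes tested shows any such pattern (for each of these groups the chance of that is below 10^-4), which rules them out. Hence G = PSL(2,5) (6T12), of order 60.

PSL(2,5), A_5 acting on 6 points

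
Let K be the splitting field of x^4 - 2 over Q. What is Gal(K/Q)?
The polynomial is an irreducible quartic over Q and its discriminant is -2048, which is not a perfect square, so the Galois group is not contained in A_4. The resolvent cubic y^3 + 8*y has exactly one rational root, so the Galois group is C_4 or D_4. The quartic remains irreducible over Q(sqrt(disc)), so the group is D_4.

4T3: D_4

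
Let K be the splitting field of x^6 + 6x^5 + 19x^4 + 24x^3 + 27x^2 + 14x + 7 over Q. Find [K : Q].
The degree of the splitting field over Q equals the order of the Galois group, so first determine the group. The polynomial f is an irreducible sextic over Q, so G = Gal(f/Q) is one of the 16 transitive subgroups 6T1, ..., 6T16 of S_6. The discriminant of f is -122931200, which is not a perfect square, so G is not contained in A_6. The transitive groups of degree 6 not contained in A_6 are: C_6 (6T1, order 6), S_3 (6T2, order 6), D_6 (6T3, order 12), C_3 x S_3 (6T5, order 18), A_4 x C_2 (6T6, order 24), S_4 (6T8, order 24), S_3 x S_3 (6T9, order 36), S_4 x C_2 (6T11, order 48), (S_3 x S_3) : C_2 (6T13, order 72), PGL(2,5) (6T14, order 120), S_6 (6T16, order 720). By Dedekind's theorem, for a prime p not dividing disc(f) the degrees of the irreducible factors of f mod p form the cycle type of an element of G. Factoring f modulo the 17 such primes p <= 71 (skipping 2, 5, 7, which divide the discriminant), each new pattern first appears at: mod 3: f = (x^3 + x^2 + 2x + 1)(x^3 + 2x^2 + 1), pattern 3+3; mod 13: f = (x^6 + 6x^5 + 6x^4 + 11x^3 + x^2 + x + 7), pattern 6; mod 19: f = (x^2 + 11x + 2)(x^4 + 14x^3 + 15x^2 + 2x + 13), pattern 4+2; mod 23: f = (x + 18)(x + 19)(x^4 + 15x^3 + 19x^2 + 10x + 13), pattern 4+1+1; mod 53: f = (x^2 + 5x + 49)(x^2 + 18x + 20)(x^2 + 36x + 39), pattern 2+2+2; mod 59: f = (x + 13)(x + 21)(x^2 + 40x + 38)(x^2 + 50x + 17), pattern 2+2+1+1; mod 71: f = (x + 2)(x + 40)(x + 57)(x + 62)(x^2 + 58x + 32), pattern 2+1+1+1+1. No other pattern occurs in this range, so the set of observed cycle types is {3+3, 6, 4+2, 4+1+1, 2+2+2, 2+2+1+1, 2+1+1+1+1}. The candidates containing elements of all these cycle types are S_4 x C_2 (6T11) of order 48, S_6 (6T16) of order 720; the others are excluded. The observed types are precisely the cycle types that occur in S_4 x C_2 (6T11) (apart from the identity). Each of the other remaining candidates has further cycle types, and by the Chebotarev density theorem the matching factorization patterns would occur for a proportion of primes equal to their share of the group: S_6 (6T16) additionally contains elements of type 5+1, 3+2+1, 3+1+1+1 (304 of its 720 elements, about 42% of primes). None of the 17 primes tested shows any such pattern (for each of these groups the chance of that is below 10^-4), which rules them out. Hence G = S_4 x C_2 (6T11), of order 48. The Galois group S_4 x C_2 (6T11) has order 48, so the splitting field has degree 48 over Q.

48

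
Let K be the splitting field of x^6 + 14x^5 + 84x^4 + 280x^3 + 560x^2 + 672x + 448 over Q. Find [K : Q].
6

The degree of the splitting field over Q equals the order of the Galois group, so first determine the group. The polynomial f is an irreducible sextic over Q, so G = Gal(f/Q) is one of the 16 transitive subgroups 6T1, ..., 6T16 of S_6. The discriminant of f is -18046378835968, which is not a perfect square, so G is not contained in A_6. The transitive groups of degree 6 not contained in A_6 are: C_6 (6T1, order 6), S_3 (6T2, order 6), D_6 (6T3, order 12), C_3 x S_3 (6T5, order 18), A_4 x C_2 (6T6, order 24), S_4 (6T8, order 24), S_3 x S_3 (6T9, order 36), S_4 x C_2 (6T11, order 48), (S_3 x S_3) : C_2 (6T13, order 72), PGL(2,5) (6T14, order 120), S_6 (6T16, order 720). By Dedekind's theorem, for a prime p not dividing disc(f) the degrees of the irreducible factors of f mod p form the cycle type of an element of G. Factoring f modulo the 37 such primes p <= 167 (skipping 2, 7, which divide the discriminant), each new pattern first appears at: mod 3: f = (x^6 + 2x^5 + x^3 + 2x^2 + 1), pattern 6; mod 11: f = (x^3 + 5x^2 + 2x + 6)(x^3 + 9x^2 + 4x + 5), pattern 3+3; mod 13: f = (x^2 + x + 2)(x^2 + 3x + 6)(x^2 + 10x + 7), pattern 2+2+2; mod 29: f = (x + 10)(x + 12)(x + 14)(x + 17)(x + 20)(x + 28), pattern 1+1+1+1+1+1. No other pattern occurs in this range, so the set of observed cycle types is {6, 3+3, 2+2+2, 1+1+1+1+1+1}. The candidates containing elements of all these cycle types are C_6 (6T1) of order 6, D_6 (6T3) of order 12, C_3 x S_3 (6T5) of order 18, A_4 x C_2 (6T6) of order 24, S_3 x S_3 (6T9) of order 36, S_4 x C_2 (6T11) of order 48, (S_3 x S_3) : C_2 (6T13) of order 72, PGL(2,5) (6T14) of order 120, S_6 (6T16) of order 720; the others are excluded. The observed types are precisely the cycle types that occur in C_6 (6T1). Each of the other remaining candidates has further cycle types, and by the Chebotarev density theorem the matching factorization patterns would occur for a proportion of primes equal to their share of the group: D_6 (6T3) additionally contains elements of type 2+2+1+1 (3 of its 12 elements, about 25% of primes); C_3 x S_3 (6T5) additionally contains elements of type 3+1+1+1 (4 of its 18 elements, about 22% of primes); A_4 x C_2 (6T6) additionally contains elements of type 2+2+1+1, 2+1+1+1+1 (6 of its 24 elements, about 25% of primes); S_3 x S_3 (6T9) additionally contains elements of type 3+1+1+1, 2+2+1+1 (13 of its 36 elements, about 36% of primes); S_4 x C_2 (6T11) additionally contains elements of type 4+2, 4+1+1, 2+2+1+1, 2+1+1+1+1 (24 of its 48 elements, about 50% of primes); (S_3 x S_3) : C_2 (6T13) additionally contains elements of type 4+2, 3+2+1, 3+1+1+1, 2+2+1+1, 2+1+1+1+1 (49 of its 72 elements, about 68% of primes); PGL(2,5) (6T14) additionally contains elements of type 5+1, 4+1+1, 2+2+1+1 (69 of its 120 elements, about 58% of primes); S_6 (6T16) additionally contains elements of type 5+1, 4+2, 4+1+1, 3+2+1, 3+1+1+1, 2+2+1+1, 2+1+1+1+1 (544 of its 720 elements, about 76% of primes). None of the 37 primes tested shows any such pattern (for each of these groups the chance of that is below 10^-4), which rules them out. Hence G = C_6 (6T1), of order 6. The Galois group C_6 (6T1) has order 6, so the splitting field has degree 6 over Q.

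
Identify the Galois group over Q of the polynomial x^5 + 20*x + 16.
The polynomial f is an irreducible quintic over Q, so G = Gal(f/Q) is a transitive subgroup of S_5: one of C_5 (5T1, order 5), D_5 (5T2, order 10), F_20 (5T3, order 20), A_5 (5T4, order 60) or S_5 (5T5, order 120). The discriminant of f is 1024000000 = 32000^2, a perfect square, so G is contained in A_5. The transitive groups of degree 5 contained in A_5 are: C_5 (5T1, order 5), D_5 (5T2, order 10), A_5 (5T4, order 60). By Dedekind's theorem, for a prime p not dividing disc(f) the degrees of the irreducible factors of f mod p form the cycle type of an element of G. Factoring f modulo the 2 such primes p <= 7 (skipping 2, 5, which divide the discriminant), each new pattern first appears at: mod 3: f = (x^5 + 2x + 1), pattern 5; mod 7: f = (x + 2)(x + 3)(x^3 + 2x^2 + 5x + 5), pattern 3+1+1. No other pattern occurs in this range, so the set of observed cycle types is {5, 3+1+1}. Among the candidates above, the only group containing elements of all these cycle types is A_5 (5T4) — each of C_5 (5T1), D_5 (5T2) lacks at least one of them. Hence G = A_5 (5T4), of order 60.

A_5, the alternating group on 5 letters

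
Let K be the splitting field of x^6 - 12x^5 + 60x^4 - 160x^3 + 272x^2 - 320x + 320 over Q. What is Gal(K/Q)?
6T11: S_4 x C_2

The polynomial f is an irreducible sextic over Q, so G = Gal(f/Q) is one of the 16 transitive subgroups 6T1, ..., 6T16 of S_6. The discriminant of f is -2693803488051200, which is not a perfect square, so G is not contained in A_6. The transitive groups of degree 6 not contained in A_6 are: C_6 (6T1, order 6), S_3 (6T2, order 6), D_6 (6T3, order 12), C_3 x S_3 (6T5, order 18), A_4 x C_2 (6T6, order 24), S_4 (6T8, order 24), S_3 x S_3 (6T9, order 36), S_4 x C_2 (6T11, order 48), (S_3 x S_3) : C_2 (6T13, order 72), PGL(2,5) (6T14, order 120), S_6 (6T16, order 720). By Dedekind's theorem, for a prime p not dividing disc(f) the degrees of the irreducible factors of f mod p form the cycle type of an element of G. Factoring f modulo the 17 such primes p <= 71 (skipping 2, 5, 7, which divide the discriminant), each new pattern first appears at: mod 3: f = (x^3 + x^2 + x + 2)(x^3 + 2x^2 + 1), pattern 3+3; mod 13: f = (x^6 + x^5 + 8x^4 + 9x^3 + 12x^2 + 5x + 8), pattern 6; mod 19: f = (x^2 + 15x + 5)(x^4 + 11x^3 + 4x^2 + 10x + 7), pattern 4+2; mod 23: f = (x + 20)(x + 22)(x^4 + 15x^3 + 2x^2 + 10x + 7), pattern 4+1+1; mod 53: f = (x^2 + 18x + 6)(x^2 + 27x + 41)(x^2 + 49x + 25), pattern 2+2+2; mod 59: f = (x + 6)(x + 49)(x^2 + 6x + 7)(x^2 + 45x + 47), pattern 2+2+1+1; mod 71: f = (x + 14)(x + 20)(x + 47)(x + 53)(x^2 + 67x + 34), pattern 2+1+1+1+1. No other pattern occurs in this range, so the set of observed cycle types is {3+3, 6, 4+2, 4+1+1, 2+2+2, 2+2+1+1, 2+1+1+1+1}. The candidates containing elements of all these cycle types are S_4 x C_2 (6T11) of order 48, S_6 (6T16) of order 720; the others are excluded. The observed types are precisely the cycle types that occur in S_4 x C_2 (6T11) (apart from the identity). Each of the other remaining candidates has further cycle types, and by the Chebotarev density theorem the matching factorization patterns would occur for a proportion of primes equal to their share of the group: S_6 (6T16) additionally contains elements of type 5+1, 3+2+1, 3+1+1+1 (304 of its 720 elements, about 42% of primes). None of the 17 primes tested shows any such pattern (for each of these groups the chance of that is below 10^-4), which rules them out. Hence G = S_4 x C_2 (6T11), of order 48.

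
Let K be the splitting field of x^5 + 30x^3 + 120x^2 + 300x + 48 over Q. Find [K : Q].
The degree of the splitting field over Q equals the order of the Galois group, so first determine the group. The polynomial f is an irreducible quintic over Q, so G = Gal(f/Q) is a transitive subgroup of S_5: one of C_5 (5T1, order 5), D_5 (5T2, order 10), F_20 (5T3, order 20), A_5 (5T4, order 60) or S_5 (5T5, order 120). The discriminant of f is 728086579200000, which is not a perfect square, so G is not contained in A_5. The transitive groups of degree 5 not contained in A_5 are: F_20 (5T3, order 20), S_5 (5T5, order 120). By Dedekind's theorem, for a prime p not dividing disc(f) the degrees of the irreducible factors of f mod p form the cycle type of an element of G. Factoring f modulo the 18 such primes p <= 73 (skipping 2, 3, 5, which divide the discriminant), each new pattern first appears at: mod 7: f = (x + 5)(x^4 + 2x^3 + 6x^2 + 6x + 4), pattern 4+1; mod 11: f = (x + 3)(x^2 + x + 8)(x^2 + 7x + 2), pattern 2+2+1; mod 19: f = (x^5 + 11x^3 + 6x^2 + 15x + 10), pattern 5. No other pattern occurs in this range, so the set of observed cycle types is {4+1, 2+2+1, 5}. The candidates containing elements of all these cycle types are F_20 (5T3) of order 20, S_5 (5T5) of order 120; the others are excluded. The observed types are precisely the cycle types that occur in F_20 (5T3) (apart from the identity). Each of the other remaining candidates has further cycle types, and by the Chebotarev density theorem the matching factorization patterns would occur for a proportion of primes equal to their share of the group: S_5 (5T5) additionally contains elements of type 3+2, 3+1+1, 2+1+1+1 (50 of its 120 elements, about 42% of primes). None of the 18 primes tested shows any such pattern (for each of these groups the chance of that is below 10^-4), which rules them out. Hence G = F_20 (5T3), of order 20. The Galois group F_20 (5T3) has order 20, so the splitting field has degree 20 over Q.

20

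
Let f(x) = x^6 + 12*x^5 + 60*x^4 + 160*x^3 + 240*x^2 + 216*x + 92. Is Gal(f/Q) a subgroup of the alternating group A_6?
Yes

The polynomial is irreducible of degree 6 over Q. Its discriminant is 746496000000 = 864000^2, a perfect square. A Galois group lies in the alternating group exactly when the discriminant is a square in Q, so the Galois group (A_6) is contained in A_6.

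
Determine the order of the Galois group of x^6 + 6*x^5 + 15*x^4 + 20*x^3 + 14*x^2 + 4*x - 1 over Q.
24

The degree of the splitting field over Q equals the order of the Galois group, so first determine the group. The polynomial f is an irreducible sextic over Q, so G = Gal(f/Q) is one of the 16 transitive subgroups 6T1, ..., 6T16 of S_6. The discriminant of f is 33856 = 184^2, a perfect square, so G is contained in A_6. The transitive groups of degree 6 contained in A_6 are: A_4 (6T4, order 12), S_4 (6T7, order 24), (C_3 x C_3) : C_4 (6T10, order 36), PSL(2,5) (6T12, order 60), A_6 (6T15, order 360). By Dedekind's theorem, for a prime p not dividing disc(f) the degrees of the irreducible factors of f mod p form the cycle type of an element of G. Factoring f modulo the 79 such primes p <= 419 (skipping 2, 23, which divide the discriminant), each new pattern first appears at: mod 3: f = (x^3 + x^2 + x + 2)(x^3 + 2x^2 + 1), pattern 3+3; mod 5: f = (x^2 + 2x + 4)(x^4 + 4x^3 + 3x^2 + 3x + 1), pattern 4+2; mod 19: f = (x + 6)(x + 15)(x^2 + 11x + 6)(x^2 + 12x + 7), pattern 2+2+1+1; mod 223: f = (x + 17)(x + 58)(x + 79)(x + 146)(x + 167)(x + 208), pattern 1+1+1+1+1+1. No other pattern occurs in this range, so the set of observed cycle types is {3+3, 4+2, 2+2+1+1, 1+1+1+1+1+1}. The candidates containing elements of all these cycle types are S_4 (6T7) of order 24, (C_3 x C_3) : C_4 (6T10) of order 36, A_6 (6T15) of order 360; the others are excluded. The observed types are precisely the cycle types that occur in S_4 (6T7). Each of the other remaining candidates has further cycle types, and by the Chebotarev density theorem the matching factorization patterns would occur for a proportion of primes equal to their share of the group: (C_3 x C_3) : C_4 (6T10) additionally contains elements of type 3+1+1+1 (4 of its 36 elements, about 11% of primes); A_6 (6T15) additionally contains elements of type 5+1, 3+1+1+1 (184 of its 360 elements, about 51% of primes). None of the 79 primes tested shows any such pattern (for each of these groups the chance of that is below 10^-4), which rules them out. Hence G = S_4 (6T7), of order 24. The Galois group S_4 (6T7) has order 24, so the splitting field has degree 24 over Q.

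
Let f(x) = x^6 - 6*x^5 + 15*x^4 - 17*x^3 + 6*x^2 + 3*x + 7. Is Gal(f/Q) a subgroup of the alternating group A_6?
The polynomial is irreducible of degree 6 over Q. Its discriminant is -1162261467, which is not a perfect square. A Galois group lies in the alternating group exactly when the discriminant is a square in Q, so the Galois group (C_3 x S_3) is not contained in A_6.

No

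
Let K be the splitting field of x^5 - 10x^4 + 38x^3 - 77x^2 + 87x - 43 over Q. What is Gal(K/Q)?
S_5, the symmetric group on 5 letters

The polynomial f is an irreducible quintic over Q, so G = Gal(f/Q) is a transitive subgroup of S_5: one of C_5 (5T1, order 5), D_5 (5T2, order 10), F_20 (5T3, order 20), A_5 (5T4, order 60) or S_5 (5T5, order 120). The discriminant of f is 734464, which is not a perfect square, so G is not contained in A_5. The transitive groups of degree 5 not contained in A_5 are: F_20 (5T3, order 20), S_5 (5T5, order 120). By Dedekind's theorem, for a prime p not dividing disc(f) the degrees of the irreducible factors of f mod p form the cycle type of an element of G. Factoring f modulo the 3 such primes p <= 7 (skipping 2, which divides the discriminant), each new pattern first appears at: mod 3: f = (x^5 + 2x^4 + 2x^3 + x^2 + 2), pattern 5; mod 7: f = (x^2 + 4)(x^3 + 4x^2 + 6x + 5), pattern 3+2. No other pattern occurs in this range, so the set of observed cycle types is {5, 3+2}. Among the candidates above, the only group containing elements of all these cycle types is S_5 (5T5) — F_20 (5T3) lacks at least one of them. Hence G = S_5 (5T5), of order 120.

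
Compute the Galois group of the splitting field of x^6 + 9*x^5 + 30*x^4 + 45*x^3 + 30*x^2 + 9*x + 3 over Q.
The polynomial f is an irreducible sextic over Q, so G = Gal(f/Q) is one of the 16 transitive subgroups 6T1, ..., 6T16 of S_6. The discriminant of f is -34992, which is not a perfect square, so G is not contained in A_6. The transitive groups of degree 6 not contained in A_6 are: C_6 (6T1, order 6), S_3 (6T2, order 6), D_6 (6T3, order 12), C_3 x S_3 (6T5, order 18), A_4 x C_2 (6T6, order 24), S_4 (6T8, order 24), S_3 x S_3 (6T9, order 36), S_4 x C_2 (6T11, order 48), (S_3 x S_3) : C_2 (6T13, order 72), PGL(2,5) (6T14, order 120), S_6 (6T16, order 720). By Dedekind's theorem, for a prime p not dividing disc(f) the degrees of the irreducible factors of f mod p form the cycle type of an element of G. Factoring f modulo the 23 such primes p <= 97 (skipping 2, 3, which divide the discriminant), each new pattern first appears at: mod 5: f = (x^2 + 2)(x^2 + x + 1)(x^2 + 3x + 4), pattern 2+2+2; mod 7: f = (x^3 + 5x + 5)(x^3 + 2x^2 + 4x + 2), pattern 3+3; mod 31: f = (x + 5)(x + 9)(x + 11)(x + 23)(x + 25)(x + 29), pattern 1+1+1+1+1+1. No other pattern occurs in this range, so the set of observed cycle types is {2+2+2, 3+3, 1+1+1+1+1+1}. The candidates containing elements of all these cycle types are C_6 (6T1) of order 6, S_3 (6T2) of order 6, D_6 (6T3) of order 12, C_3 x S_3 (6T5) of order 18, A_4 x C_2 (6T6) of order 24, S_4 (6T8) of order 24, S_3 x S_3 (6T9) of order 36, S_4 x C_2 (6T11) of order 48, (S_3 x S_3) : C_2 (6T13) of order 72, PGL(2,5) (6T14) of order 120, S_6 (6T16) of order 720; the others are excluded. The observed types are precisely the cycle types that occur in S_3 (6T2). Each of the other remaining candidates has further cycle types, and by the Chebotarev density theorem the matching factorization patterns would occur for a proportion of primes equal to their share of the group: C_6 (6T1) additionally contains elements of type 6 (2 of its 6 elements, about 33% of primes); D_6 (6T3) additionally contains elements of type 6, 2+2+1+1 (5 of its 12 elements, about 42% of primes); C_3 x S_3 (6T5) additionally contains elements of type 6, 3+1+1+1 (10 of its 18 elements, about 56% of primes); A_4 x C_2 (6T6) additionally contains elements of type 6, 2+2+1+1, 2+1+1+1+1 (14 of its 24 elements, about 58% of primes); S_4 (6T8) additionally contains elements of type 4+1+1, 2+2+1+1 (9 of its 24 elements, about 38% of primes); S_3 x S_3 (6T9) additionally contains elements of type 6, 3+1+1+1, 2+2+1+1 (25 of its 36 elements, about 69% of primes); S_4 x C_2 (6T11) additionally contains elements of type 6, 4+2, 4+1+1, 2+2+1+1, 2+1+1+1+1 (32 of its 48 elements, about 67% of primes); (S_3 x S_3) : C_2 (6T13) additionally contains elements of type 6, 4+2, 3+2+1, 3+1+1+1, 2+2+1+1, 2+1+1+1+1 (61 of its 72 elements, about 85% of primes); PGL(2,5) (6T14) additionally contains elements of type 6, 5+1, 4+1+1, 2+2+1+1 (89 of its 120 elements, about 74% of primes); S_6 (6T16) additionally contains elements of type 6, 5+1, 4+2, 4+1+1, 3+2+1, 3+1+1+1, 2+2+1+1, 2+1+1+1+1 (664 of its 720 elements, about 92% of primes). None of the 23 primes tested shows any such pattern (for each of these groups the chance of that is below 10^-4), which rules them out. Hence G = S_3 (6T2), of order 6.

S_3 (also written S3)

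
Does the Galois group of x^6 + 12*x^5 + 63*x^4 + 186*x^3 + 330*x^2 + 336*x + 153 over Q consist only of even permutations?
No

The polynomial is irreducible of degree 6 over Q. Its discriminant is -16003008, which is not a perfect square. A Galois group lies in the alternating group exactly when the discriminant is a square in Q, so the Galois group (PGL(2,5)) is not contained in A_6.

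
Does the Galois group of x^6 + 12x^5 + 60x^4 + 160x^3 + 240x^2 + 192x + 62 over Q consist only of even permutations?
No

The polynomial is irreducible of degree 6 over Q. Its discriminant is 1492992, which is not a perfect square. A Galois group lies in the alternating group exactly when the discriminant is a square in Q, so the Galois group (D_6) is not contained in A_6.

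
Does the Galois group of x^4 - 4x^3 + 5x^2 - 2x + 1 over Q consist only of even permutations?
The polynomial is irreducible of degree 4 over Q. Its discriminant is 144 = 12^2, a perfect square. A Galois group lies in the alternating group exactly when the discriminant is a square in Q, so the Galois group (V_4) is contained in A_4.

Yes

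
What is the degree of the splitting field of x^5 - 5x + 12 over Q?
The degree of the splitting field over Q equals the order of the Galois group, so first determine the group. The polynomial f is an irreducible quintic over Q, so G = Gal(f/Q) is a transitive subgroup of S_5: one of C_5 (5T1, order 5), D_5 (5T2, order 10), F_20 (5T3, order 20), A_5 (5T4, order 60) or S_5 (5T5, order 120). The discriminant of f is 64000000 = 8000^2, a perfect square, so G is contained in A_5. The transitive groups of degree 5 contained in A_5 are: C_5 (5T1, order 5), D_5 (5T2, order 10), A_5 (5T4, order 60). By Dedekind's theorem, for a prime p not dividing disc(f) the degrees of the irreducible factors of f mod p form the cycle type of an element of G. Factoring f modulo the 23 such primes p <= 97 (skipping 2, 5, which divide the discriminant), each new pattern first appears at: mod 3: f = (x)(x^2 + x + 2)(x^2 + 2x + 2), pattern 2+2+1; mod 7: f = (x^5 + 2x + 5), pattern 5. No other pattern occurs in this range, so the set of observed cycle types is {2+2+1, 5}. The candidates containing elements of all these cycle types are D_5 (5T2) of order 10, A_5 (5T4) of order 60; the others are excluded. The observed types are precisely the cycle types that occur in D_5 (5T2) (apart from the identity). Each of the other remaining candidates has further cycle types, and by the Chebotarev density theorem the matching factorization patterns would occur for a proportion of primes equal to their share of the group: A_5 (5T4) additionally contains elements of type 3+1+1 (20 of its 60 elements, about 33% of primes). None of the 23 primes tested shows any such pattern (for each of these groups the chance of that is below 10^-4), which rules them out. Hence G = D_5 (5T2), of order 10. The Galois group D_5 (5T2) has order 10, so the splitting field has degree 10 over Q.

10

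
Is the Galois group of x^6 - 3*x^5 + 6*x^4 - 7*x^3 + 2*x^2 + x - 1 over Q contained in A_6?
The polynomial is irreducible of degree 6 over Q. Its discriminant is 810448, which is not a perfect square. A Galois group lies in the alternating group exactly when the discriminant is a square in Q, so the Galois group (S_4) is not contained in A_6.

No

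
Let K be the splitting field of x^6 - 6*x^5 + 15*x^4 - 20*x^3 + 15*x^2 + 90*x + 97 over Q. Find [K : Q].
72

The degree of the splitting field over Q equals the order of the Galois group, so first determine the group. The polynomial f is an irreducible sextic over Q, so G = Gal(f/Q) is one of the 16 transitive subgroups 6T1, ..., 6T16 of S_6. The discriminant of f is -9727331052552192, which is not a perfect square, so G is not contained in A_6. The transitive groups of degree 6 not contained in A_6 are: C_6 (6T1, order 6), S_3 (6T2, order 6), D_6 (6T3, order 12), C_3 x S_3 (6T5, order 18), A_4 x C_2 (6T6, order 24), S_4 (6T8, order 24), S_3 x S_3 (6T9, order 36), S_4 x C_2 (6T11, order 48), (S_3 x S_3) : C_2 (6T13, order 72), PGL(2,5) (6T14, order 120), S_6 (6T16, order 720). By Dedekind's theorem, for a prime p not dividing disc(f) the degrees of the irreducible factors of f mod p form the cycle type of an element of G. Factoring f modulo the 27 such primes p <= 127 (skipping 2, 3, 17, 43, which divide the discriminant), each new pattern first appears at: mod 5: f = (x^6 + 4x^5 + 2), pattern 6; mod 7: f = (x + 4)(x^2 + 4x + 5)(x^3 + x + 1), pattern 3+2+1; mod 11: f = (x^2 + 2x + 5)(x^4 + 3x^3 + 4x^2 + x + 4), pattern 4+2; mod 13: f = (x + 6)(x + 9)(x^2 + 11)(x^2 + 5x + 5), pattern 2+2+1+1; mod 61: f = (x + 3)(x + 7)(x + 19)(x + 41)(x^2 + 46x + 31), pattern 2+1+1+1+1; mod 97: f = (x)(x + 19)(x + 23)(x^3 + 49x^2 + 42x + 83), pattern 3+1+1+1; mod 113: f = (x^2 + 6x + 33)(x^2 + 13x + 48)(x^2 + 88x + 105), pattern 2+2+2; mod 127: f = (x^3 + 46x^2 + 75x + 22)(x^3 + 75x^2 + 46x + 91), pattern 3+3. No other pattern occurs in this range, so the set of observed cycle types is {6, 3+2+1, 4+2, 2+2+1+1, 2+1+1+1+1, 3+1+1+1, 2+2+2, 3+3}. The candidates containing elements of all these cycle types are (S_3 x S_3) : C_2 (6T13) of order 72, S_6 (6T16) of order 720; the others are excluded. The observed types are precisely the cycle types that occur in (S_3 x S_3) : C_2 (6T13) (apart from the identity). Each of the other remaining candidates has further cycle types, and by the Chebotarev density theorem the matching factorization patterns would occur for a proportion of primes equal to their share of the group: S_6 (6T16) additionally contains elements of type 5+1, 4+1+1 (234 of its 720 elements, about 32% of primes). None of the 27 primes tested shows any such pattern (for each of these groups the chance of that is below 10^-4), which rules them out. Hence G = (S_3 x S_3) : C_2 (6T13), of order 72. The Galois group (S_3 x S_3) : C_2 (6T13) has order 72, so the splitting field has degree 72 over Q.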